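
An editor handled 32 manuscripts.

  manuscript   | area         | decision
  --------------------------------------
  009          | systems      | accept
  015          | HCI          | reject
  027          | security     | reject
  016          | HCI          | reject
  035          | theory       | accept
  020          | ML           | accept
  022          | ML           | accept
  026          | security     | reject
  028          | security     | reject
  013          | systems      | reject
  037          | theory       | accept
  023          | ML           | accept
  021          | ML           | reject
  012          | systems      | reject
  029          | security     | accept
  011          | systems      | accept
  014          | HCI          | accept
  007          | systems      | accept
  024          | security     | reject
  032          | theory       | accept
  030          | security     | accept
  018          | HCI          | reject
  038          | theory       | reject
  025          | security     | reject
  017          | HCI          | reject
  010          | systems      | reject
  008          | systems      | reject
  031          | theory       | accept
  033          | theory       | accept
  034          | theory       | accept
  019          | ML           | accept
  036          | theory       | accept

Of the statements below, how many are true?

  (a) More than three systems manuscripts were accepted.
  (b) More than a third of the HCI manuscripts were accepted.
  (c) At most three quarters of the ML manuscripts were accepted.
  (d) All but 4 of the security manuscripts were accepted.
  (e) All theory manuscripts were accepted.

0

(a) systems: |A| = 7, |A ∩ B| = 3; needs |A ∩ B| > 3 — false.
(b) HCI: |A| = 5, |A ∩ B| = 1; needs |A ∩ B| / |A| > 1/3 — false.
(c) ML: |A| = 5, |A ∩ B| = 4; needs |A ∩ B| / |A| ≤ 3/4 — false.
(d) security: |A| = 7, |A ∩ B| = 2; needs |A ∖ B| = 4 — false.
(e) theory: |A| = 8, |A ∩ B| = 7; needs A ⊆ B, i.e. every element of A is in B (|A ∖ B| = 0) — false.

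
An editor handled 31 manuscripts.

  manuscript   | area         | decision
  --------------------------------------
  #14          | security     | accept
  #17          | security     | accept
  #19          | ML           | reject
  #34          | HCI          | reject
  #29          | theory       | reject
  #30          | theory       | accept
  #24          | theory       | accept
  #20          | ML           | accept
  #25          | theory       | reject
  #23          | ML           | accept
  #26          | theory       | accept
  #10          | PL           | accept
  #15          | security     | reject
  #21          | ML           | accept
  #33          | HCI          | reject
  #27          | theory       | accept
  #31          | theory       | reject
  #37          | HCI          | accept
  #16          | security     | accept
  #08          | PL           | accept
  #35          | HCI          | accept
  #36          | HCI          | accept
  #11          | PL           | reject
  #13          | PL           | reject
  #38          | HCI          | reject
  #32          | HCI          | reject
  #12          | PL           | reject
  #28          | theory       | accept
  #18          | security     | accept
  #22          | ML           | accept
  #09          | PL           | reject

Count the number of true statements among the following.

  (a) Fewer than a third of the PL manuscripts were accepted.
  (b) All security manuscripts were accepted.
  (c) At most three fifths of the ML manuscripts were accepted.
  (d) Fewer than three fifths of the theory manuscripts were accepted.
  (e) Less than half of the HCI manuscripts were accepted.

(a) PL: |A| = 6, |A ∩ B| = 2; needs |A ∩ B| / |A| < 1/3 — false.
(b) security: |A| = 5, |A ∩ B| = 4; needs A ⊆ B, i.e. every element of A is in B (|A ∖ B| = 0) — false.
(c) ML: |A| = 5, |A ∩ B| = 4; needs |A ∩ B| / |A| ≤ 3/5 — false.
(d) theory: |A| = 8, |A ∩ B| = 5; needs |A ∩ B| / |A| < 3/5 — false.
(e) HCI: |A| = 7, |A ∩ B| = 3; needs |A ∩ B| < |A ∖ B| — true.

1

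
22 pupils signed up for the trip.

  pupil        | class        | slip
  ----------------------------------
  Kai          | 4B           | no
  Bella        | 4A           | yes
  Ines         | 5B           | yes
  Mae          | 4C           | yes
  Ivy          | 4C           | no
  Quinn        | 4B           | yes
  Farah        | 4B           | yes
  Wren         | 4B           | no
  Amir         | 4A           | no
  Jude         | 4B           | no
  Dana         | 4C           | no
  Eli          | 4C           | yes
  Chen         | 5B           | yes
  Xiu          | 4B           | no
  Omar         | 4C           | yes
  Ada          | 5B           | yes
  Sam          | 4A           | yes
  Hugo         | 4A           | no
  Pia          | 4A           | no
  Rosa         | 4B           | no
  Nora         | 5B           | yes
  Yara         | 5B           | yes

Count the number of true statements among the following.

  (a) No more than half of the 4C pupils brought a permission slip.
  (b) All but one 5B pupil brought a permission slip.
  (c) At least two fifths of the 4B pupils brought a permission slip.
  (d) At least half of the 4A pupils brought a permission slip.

(a) 4C: |A| = 5, |A ∩ B| = 3; needs |A ∩ B| ≤ |A ∖ B| — false.
(b) 5B: |A| = 5, |A ∩ B| = 5; needs |A ∖ B| = 1 — false.
(c) 4B: |A| = 7, |A ∩ B| = 2; needs |A ∩ B| / |A| ≥ 2/5 — false.
(d) 4A: |A| = 5, |A ∩ B| = 2; needs |A ∩ B| ≥ |A ∖ B| — false.

0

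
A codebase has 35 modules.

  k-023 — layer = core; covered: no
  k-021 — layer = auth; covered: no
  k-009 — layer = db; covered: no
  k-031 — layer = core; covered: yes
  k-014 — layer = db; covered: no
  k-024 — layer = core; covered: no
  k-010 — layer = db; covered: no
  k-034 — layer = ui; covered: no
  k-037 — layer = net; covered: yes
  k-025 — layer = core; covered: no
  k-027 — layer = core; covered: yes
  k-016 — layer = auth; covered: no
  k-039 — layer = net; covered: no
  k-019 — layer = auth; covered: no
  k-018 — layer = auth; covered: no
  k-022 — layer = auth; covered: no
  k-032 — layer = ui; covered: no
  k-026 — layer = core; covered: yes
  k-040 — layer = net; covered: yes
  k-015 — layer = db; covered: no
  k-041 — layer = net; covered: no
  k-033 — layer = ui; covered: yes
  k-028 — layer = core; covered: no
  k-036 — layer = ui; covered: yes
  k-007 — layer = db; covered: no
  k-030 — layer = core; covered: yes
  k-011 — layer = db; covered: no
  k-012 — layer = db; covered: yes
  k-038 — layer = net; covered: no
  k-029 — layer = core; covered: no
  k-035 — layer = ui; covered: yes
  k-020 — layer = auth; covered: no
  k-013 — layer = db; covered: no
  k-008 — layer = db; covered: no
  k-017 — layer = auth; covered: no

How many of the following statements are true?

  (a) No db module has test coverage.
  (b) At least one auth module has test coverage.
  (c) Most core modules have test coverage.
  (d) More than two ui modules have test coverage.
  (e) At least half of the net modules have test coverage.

1

(a) db: |A| = 9, |A ∩ B| = 1; needs A ∩ B = ∅ (|A ∩ B| = 0) — false.
(b) auth: |A| = 7, |A ∩ B| = 0; needs A ∩ B ≠ ∅ (|A ∩ B| ≥ 1) — false.
(c) core: |A| = 9, |A ∩ B| = 4; needs |A ∩ B| > |A ∖ B| — false.
(d) ui: |A| = 5, |A ∩ B| = 3; needs |A ∩ B| > 2 — true.
(e) net: |A| = 5, |A ∩ B| = 2; needs |A ∩ B| ≥ |A ∖ B| — false.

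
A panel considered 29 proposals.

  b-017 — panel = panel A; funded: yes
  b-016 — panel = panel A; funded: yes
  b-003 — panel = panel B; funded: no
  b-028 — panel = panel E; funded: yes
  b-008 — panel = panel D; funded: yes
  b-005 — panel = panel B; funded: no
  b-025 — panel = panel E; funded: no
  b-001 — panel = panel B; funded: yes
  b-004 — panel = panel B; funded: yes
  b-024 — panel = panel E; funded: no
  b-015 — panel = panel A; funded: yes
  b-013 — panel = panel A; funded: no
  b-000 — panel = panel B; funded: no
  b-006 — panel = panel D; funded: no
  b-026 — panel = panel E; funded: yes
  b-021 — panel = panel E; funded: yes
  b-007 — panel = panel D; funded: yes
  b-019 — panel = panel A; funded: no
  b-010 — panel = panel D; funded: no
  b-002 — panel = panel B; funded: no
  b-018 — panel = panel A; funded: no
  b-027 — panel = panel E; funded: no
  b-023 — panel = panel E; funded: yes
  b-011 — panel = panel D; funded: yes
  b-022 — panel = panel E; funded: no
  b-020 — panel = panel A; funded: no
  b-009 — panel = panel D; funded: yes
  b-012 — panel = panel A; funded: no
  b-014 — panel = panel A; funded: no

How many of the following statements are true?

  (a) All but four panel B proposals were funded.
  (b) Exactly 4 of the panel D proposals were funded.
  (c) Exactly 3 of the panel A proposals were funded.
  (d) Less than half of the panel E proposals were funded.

(a) panel B: |A| = 6, |A ∩ B| = 2; needs |A ∖ B| = 4 — true.
(b) panel D: |A| = 6, |A ∩ B| = 4; needs |A ∩ B| = 4 — true.
(c) panel A: |A| = 9, |A ∩ B| = 3; needs |A ∩ B| = 3 — true.
(d) panel E: |A| = 8, |A ∩ B| = 4; needs |A ∩ B| < |A ∖ B| — false.

3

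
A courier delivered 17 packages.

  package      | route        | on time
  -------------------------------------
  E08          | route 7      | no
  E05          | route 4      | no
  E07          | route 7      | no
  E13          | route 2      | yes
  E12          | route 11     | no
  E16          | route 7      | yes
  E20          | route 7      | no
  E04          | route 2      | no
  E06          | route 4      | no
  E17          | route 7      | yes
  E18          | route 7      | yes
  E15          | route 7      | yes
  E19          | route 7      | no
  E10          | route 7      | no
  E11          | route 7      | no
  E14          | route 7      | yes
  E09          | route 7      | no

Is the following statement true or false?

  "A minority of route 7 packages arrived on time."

True

'A minority of route 7 packages arrived on time' holds iff |A ∩ B| < |A ∖ B|.
A (the restrictor) = {E08, E07, E16, E20, E17, E18, E15, E19, E10, E11, E14, E09}, |A| = 12.
A ∩ B = {E16, E17, E18, E15, E14}, so |A ∩ B| = 5.
A ∖ B = {E08, E07, E20, E19, E10, E11, E09}, so |A ∖ B| = 7.
5 < 7, so the statement is true.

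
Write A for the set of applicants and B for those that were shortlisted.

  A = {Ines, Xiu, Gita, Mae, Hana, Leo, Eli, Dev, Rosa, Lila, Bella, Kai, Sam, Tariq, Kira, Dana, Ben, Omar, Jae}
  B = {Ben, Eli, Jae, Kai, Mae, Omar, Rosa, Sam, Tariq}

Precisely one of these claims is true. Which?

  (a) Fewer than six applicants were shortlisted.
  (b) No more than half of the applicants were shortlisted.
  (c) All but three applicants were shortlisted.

(b)

|A| = 19, |A ∩ B| = 9, |A ∖ B| = 10.
(a) requires |A ∩ B| < 6: false.
(b) requires |A ∩ B| ≤ |A ∖ B|: true.
(c) requires |A ∖ B| = 3: false.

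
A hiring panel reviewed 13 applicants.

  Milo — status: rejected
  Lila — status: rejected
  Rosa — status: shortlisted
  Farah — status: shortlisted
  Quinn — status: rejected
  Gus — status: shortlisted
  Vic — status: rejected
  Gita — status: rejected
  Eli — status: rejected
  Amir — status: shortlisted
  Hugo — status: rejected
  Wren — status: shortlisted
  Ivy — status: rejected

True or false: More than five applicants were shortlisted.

False

The determiner here denotes the relation: |A ∩ B| > 5.
A (the restrictor) = {Milo, Lila, Rosa, Farah, Quinn, Gus, Vic, Gita, Eli, Amir, Hugo, Wren, Ivy}, |A| = 13.
A ∩ B = {Rosa, Farah, Gus, Amir, Wren}, so |A ∩ B| = 5.
|A ∩ B| = 5, so the statement is false.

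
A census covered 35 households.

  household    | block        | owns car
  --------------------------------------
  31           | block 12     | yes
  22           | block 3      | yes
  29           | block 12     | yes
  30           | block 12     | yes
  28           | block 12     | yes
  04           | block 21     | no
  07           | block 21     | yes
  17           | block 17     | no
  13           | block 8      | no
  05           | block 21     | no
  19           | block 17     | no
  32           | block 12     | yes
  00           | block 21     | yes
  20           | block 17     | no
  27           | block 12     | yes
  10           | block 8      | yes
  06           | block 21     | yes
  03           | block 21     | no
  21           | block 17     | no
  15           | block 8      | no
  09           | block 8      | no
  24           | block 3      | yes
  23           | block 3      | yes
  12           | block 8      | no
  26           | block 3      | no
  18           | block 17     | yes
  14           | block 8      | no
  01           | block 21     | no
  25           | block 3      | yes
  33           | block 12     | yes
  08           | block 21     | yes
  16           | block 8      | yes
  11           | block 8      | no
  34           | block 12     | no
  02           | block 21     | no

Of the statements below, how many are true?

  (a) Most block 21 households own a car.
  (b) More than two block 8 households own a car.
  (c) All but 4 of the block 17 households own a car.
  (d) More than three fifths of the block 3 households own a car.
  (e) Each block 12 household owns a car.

2

(a) block 21: |A| = 9, |A ∩ B| = 4; needs |A ∩ B| > |A ∖ B| — false.
(b) block 8: |A| = 8, |A ∩ B| = 2; needs |A ∩ B| > 2 — false.
(c) block 17: |A| = 5, |A ∩ B| = 1; needs |A ∖ B| = 4 — true.
(d) block 3: |A| = 5, |A ∩ B| = 4; needs |A ∩ B| / |A| > 3/5 — true.
(e) block 12: |A| = 8, |A ∩ B| = 7; needs A ⊆ B, i.e. every element of A is in B (|A ∖ B| = 0) — false.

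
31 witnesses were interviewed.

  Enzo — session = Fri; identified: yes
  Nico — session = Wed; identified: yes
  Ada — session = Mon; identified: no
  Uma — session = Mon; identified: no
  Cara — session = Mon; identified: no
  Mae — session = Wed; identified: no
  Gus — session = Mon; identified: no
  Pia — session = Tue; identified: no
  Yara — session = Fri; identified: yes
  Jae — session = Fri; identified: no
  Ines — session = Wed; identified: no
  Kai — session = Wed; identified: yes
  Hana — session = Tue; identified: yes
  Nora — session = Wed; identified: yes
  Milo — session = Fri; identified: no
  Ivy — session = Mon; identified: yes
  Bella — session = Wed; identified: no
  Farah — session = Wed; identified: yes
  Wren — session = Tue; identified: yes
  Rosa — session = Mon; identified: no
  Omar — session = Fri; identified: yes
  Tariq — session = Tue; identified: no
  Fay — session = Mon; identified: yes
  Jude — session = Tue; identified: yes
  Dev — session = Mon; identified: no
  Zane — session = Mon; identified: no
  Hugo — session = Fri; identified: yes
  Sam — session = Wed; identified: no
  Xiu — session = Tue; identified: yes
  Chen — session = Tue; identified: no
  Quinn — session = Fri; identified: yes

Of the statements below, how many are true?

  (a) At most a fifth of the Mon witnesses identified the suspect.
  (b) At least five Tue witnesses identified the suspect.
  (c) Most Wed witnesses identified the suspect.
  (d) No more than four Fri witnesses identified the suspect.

0

(a) Mon: |A| = 9, |A ∩ B| = 2; needs |A ∩ B| / |A| ≤ 1/5 — false.
(b) Tue: |A| = 7, |A ∩ B| = 4; needs |A ∩ B| ≥ 5 — false.
(c) Wed: |A| = 8, |A ∩ B| = 4; needs |A ∩ B| > |A ∖ B| — false.
(d) Fri: |A| = 7, |A ∩ B| = 5; needs |A ∩ B| ≤ 4 — false.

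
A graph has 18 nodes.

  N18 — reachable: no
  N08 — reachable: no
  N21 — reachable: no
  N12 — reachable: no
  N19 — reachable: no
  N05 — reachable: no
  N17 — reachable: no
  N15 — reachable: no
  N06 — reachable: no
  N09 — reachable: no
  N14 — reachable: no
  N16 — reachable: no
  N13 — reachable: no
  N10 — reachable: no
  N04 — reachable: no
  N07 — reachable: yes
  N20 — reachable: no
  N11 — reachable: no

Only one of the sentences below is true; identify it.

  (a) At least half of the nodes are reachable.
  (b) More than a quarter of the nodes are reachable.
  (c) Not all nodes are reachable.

(c)

|A| = 18, |A ∩ B| = 1, |A ∖ B| = 17.
(a) requires |A ∩ B| ≥ |A ∖ B|: false.
(b) requires |A ∩ B| / |A| > 1/4: false.
(c) requires A ⊄ B (|A ∖ B| ≥ 1): true.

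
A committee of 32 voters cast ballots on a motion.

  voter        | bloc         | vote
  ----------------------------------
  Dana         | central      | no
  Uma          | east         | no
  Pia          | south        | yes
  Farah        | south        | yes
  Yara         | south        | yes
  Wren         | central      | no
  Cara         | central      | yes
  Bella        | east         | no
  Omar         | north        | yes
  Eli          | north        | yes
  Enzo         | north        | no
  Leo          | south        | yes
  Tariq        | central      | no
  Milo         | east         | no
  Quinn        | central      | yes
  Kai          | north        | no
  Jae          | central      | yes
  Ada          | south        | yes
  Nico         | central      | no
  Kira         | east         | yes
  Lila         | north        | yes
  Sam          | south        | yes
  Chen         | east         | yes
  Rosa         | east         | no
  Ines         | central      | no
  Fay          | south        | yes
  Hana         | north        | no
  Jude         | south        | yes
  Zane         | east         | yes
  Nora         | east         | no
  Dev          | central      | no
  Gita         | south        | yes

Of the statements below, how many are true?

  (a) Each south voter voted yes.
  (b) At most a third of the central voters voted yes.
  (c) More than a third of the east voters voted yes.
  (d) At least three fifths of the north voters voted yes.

(a) south: |A| = 9, |A ∩ B| = 9; needs A ⊆ B, i.e. every element of A is in B (|A ∖ B| = 0) — true.
(b) central: |A| = 9, |A ∩ B| = 3; needs |A ∩ B| / |A| ≤ 1/3 — true.
(c) east: |A| = 8, |A ∩ B| = 3; needs |A ∩ B| / |A| > 1/3 — true.
(d) north: |A| = 6, |A ∩ B| = 3; needs |A ∩ B| / |A| ≥ 3/5 — false.

3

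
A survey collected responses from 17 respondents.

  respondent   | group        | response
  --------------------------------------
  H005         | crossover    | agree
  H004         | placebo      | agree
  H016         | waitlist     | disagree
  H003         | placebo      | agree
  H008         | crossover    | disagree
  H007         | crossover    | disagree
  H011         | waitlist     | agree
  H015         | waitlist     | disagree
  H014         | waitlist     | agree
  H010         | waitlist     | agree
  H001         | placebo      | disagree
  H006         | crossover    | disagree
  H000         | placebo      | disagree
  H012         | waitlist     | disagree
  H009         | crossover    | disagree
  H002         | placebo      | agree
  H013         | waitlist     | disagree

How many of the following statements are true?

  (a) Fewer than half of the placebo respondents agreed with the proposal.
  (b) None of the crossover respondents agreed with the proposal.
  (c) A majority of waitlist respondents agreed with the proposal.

0

(a) placebo: |A| = 5, |A ∩ B| = 3; needs |A ∩ B| < |A ∖ B| — false.
(b) crossover: |A| = 5, |A ∩ B| = 1; needs A ∩ B = ∅ (|A ∩ B| = 0) — false.
(c) waitlist: |A| = 7, |A ∩ B| = 3; needs |A ∩ B| > |A ∖ B| — false.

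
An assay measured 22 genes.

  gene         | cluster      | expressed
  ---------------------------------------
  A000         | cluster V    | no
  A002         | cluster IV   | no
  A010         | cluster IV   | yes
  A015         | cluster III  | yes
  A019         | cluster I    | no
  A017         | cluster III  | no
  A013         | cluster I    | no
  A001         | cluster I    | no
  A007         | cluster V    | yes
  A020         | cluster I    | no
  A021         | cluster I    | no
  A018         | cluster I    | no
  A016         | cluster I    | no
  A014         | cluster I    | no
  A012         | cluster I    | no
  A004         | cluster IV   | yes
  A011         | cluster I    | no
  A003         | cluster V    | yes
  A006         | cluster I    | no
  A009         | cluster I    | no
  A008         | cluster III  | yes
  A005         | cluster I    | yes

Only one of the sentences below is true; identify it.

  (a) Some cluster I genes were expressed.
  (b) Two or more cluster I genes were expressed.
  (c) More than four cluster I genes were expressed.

(a)

|A| = 13, |A ∩ B| = 1, |A ∖ B| = 12.
(a) requires A ∩ B ≠ ∅ (|A ∩ B| ≥ 1): true.
(b) requires |A ∩ B| ≥ 2: false.
(c) requires |A ∩ B| > 4: false.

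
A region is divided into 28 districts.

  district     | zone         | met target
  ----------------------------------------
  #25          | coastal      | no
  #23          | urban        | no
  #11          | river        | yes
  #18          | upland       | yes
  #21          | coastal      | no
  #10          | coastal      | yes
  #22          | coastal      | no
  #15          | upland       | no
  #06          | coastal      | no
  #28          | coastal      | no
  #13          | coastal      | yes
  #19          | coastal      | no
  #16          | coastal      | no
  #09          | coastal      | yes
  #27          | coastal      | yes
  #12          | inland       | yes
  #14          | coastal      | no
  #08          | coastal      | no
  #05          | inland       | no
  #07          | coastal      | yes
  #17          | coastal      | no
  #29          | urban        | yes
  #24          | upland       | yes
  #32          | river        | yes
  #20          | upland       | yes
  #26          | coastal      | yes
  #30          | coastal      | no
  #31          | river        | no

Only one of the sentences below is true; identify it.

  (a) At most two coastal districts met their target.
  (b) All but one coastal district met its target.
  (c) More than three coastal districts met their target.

(c)

|A| = 17, |A ∩ B| = 6, |A ∖ B| = 11.
(a) requires |A ∩ B| ≤ 2: false.
(b) requires |A ∖ B| = 1: false.
(c) requires |A ∩ B| > 3: true.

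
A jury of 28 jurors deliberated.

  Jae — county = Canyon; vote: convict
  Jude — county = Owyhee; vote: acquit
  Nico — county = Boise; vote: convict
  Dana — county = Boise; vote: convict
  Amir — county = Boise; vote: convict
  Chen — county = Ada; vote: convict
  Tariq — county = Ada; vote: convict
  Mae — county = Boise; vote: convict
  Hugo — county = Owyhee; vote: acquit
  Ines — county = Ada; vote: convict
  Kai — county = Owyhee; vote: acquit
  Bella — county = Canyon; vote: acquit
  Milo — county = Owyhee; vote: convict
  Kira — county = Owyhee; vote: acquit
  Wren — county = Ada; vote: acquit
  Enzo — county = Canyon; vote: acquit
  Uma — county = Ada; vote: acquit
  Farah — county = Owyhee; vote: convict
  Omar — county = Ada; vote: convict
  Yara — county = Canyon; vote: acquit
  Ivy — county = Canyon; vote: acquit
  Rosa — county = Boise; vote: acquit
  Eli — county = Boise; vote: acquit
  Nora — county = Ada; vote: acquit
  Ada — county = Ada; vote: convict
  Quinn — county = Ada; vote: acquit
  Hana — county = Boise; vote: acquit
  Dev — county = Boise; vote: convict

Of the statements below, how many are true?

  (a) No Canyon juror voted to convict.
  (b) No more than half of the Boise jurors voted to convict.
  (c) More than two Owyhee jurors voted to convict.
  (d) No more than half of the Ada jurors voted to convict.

0

(a) Canyon: |A| = 5, |A ∩ B| = 1; needs A ∩ B = ∅ (|A ∩ B| = 0) — false.
(b) Boise: |A| = 8, |A ∩ B| = 5; needs |A ∩ B| ≤ |A ∖ B| — false.
(c) Owyhee: |A| = 6, |A ∩ B| = 2; needs |A ∩ B| > 2 — false.
(d) Ada: |A| = 9, |A ∩ B| = 5; needs |A ∩ B| ≤ |A ∖ B| — false.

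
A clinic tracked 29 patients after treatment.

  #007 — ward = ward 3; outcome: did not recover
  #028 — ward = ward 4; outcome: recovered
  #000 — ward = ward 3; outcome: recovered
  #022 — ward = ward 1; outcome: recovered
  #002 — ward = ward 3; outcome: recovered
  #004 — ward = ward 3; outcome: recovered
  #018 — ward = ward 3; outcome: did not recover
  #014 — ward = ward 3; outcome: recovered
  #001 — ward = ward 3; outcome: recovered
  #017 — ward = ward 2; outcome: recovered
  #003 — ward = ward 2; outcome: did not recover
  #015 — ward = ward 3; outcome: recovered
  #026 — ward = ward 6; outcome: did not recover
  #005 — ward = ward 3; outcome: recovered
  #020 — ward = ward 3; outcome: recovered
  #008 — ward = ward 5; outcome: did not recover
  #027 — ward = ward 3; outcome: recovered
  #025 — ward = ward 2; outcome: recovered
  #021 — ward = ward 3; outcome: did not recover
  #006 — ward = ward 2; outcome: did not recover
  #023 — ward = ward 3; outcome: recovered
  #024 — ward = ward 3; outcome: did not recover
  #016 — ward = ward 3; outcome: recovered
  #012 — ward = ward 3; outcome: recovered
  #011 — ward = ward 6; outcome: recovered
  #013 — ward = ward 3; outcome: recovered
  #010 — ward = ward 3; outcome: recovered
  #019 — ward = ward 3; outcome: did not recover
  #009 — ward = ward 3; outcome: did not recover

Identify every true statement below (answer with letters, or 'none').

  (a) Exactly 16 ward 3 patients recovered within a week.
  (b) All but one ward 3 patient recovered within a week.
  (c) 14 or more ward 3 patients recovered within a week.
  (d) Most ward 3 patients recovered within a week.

|A| = 20, |A ∩ B| = 14, |A ∖ B| = 6.
(a) |A ∩ B| = 16: fails.
(b) |A ∖ B| = 1: fails.
(c) |A ∩ B| ≥ 14: holds.
(d) |A ∩ B| > |A ∖ B|: holds.

(c), (d)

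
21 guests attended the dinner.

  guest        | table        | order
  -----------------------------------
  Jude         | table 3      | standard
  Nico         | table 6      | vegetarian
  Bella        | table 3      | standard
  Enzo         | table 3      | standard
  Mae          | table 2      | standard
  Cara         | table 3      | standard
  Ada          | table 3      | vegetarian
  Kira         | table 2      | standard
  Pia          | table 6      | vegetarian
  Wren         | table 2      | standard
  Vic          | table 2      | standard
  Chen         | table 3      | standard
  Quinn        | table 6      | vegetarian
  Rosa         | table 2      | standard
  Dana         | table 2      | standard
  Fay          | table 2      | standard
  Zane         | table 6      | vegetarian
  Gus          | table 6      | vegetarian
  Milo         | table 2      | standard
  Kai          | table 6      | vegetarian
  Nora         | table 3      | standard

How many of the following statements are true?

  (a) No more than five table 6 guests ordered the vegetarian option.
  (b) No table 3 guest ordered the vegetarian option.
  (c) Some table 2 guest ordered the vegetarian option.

0

(a) table 6: |A| = 6, |A ∩ B| = 6; needs |A ∩ B| ≤ 5 — false.
(b) table 3: |A| = 7, |A ∩ B| = 1; needs A ∩ B = ∅ (|A ∩ B| = 0) — false.
(c) table 2: |A| = 8, |A ∩ B| = 0; needs A ∩ B ≠ ∅ (|A ∩ B| ≥ 1) — false.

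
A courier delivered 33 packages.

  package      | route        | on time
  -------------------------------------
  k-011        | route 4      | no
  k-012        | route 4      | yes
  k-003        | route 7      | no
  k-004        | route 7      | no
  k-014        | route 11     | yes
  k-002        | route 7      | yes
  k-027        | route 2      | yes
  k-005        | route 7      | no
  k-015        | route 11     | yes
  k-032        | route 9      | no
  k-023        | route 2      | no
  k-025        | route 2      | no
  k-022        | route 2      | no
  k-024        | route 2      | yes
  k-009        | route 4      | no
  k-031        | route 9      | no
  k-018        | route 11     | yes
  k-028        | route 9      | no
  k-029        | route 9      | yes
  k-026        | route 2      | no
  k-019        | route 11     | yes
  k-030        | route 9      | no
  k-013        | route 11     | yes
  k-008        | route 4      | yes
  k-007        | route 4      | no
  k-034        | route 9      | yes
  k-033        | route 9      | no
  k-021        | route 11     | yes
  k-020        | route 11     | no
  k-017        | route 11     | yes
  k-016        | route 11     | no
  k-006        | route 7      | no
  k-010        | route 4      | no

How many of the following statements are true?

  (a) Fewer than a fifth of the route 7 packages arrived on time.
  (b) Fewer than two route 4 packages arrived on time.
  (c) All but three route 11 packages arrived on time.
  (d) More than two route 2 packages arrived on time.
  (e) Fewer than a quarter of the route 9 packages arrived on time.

0

(a) route 7: |A| = 5, |A ∩ B| = 1; needs |A ∩ B| / |A| < 1/5 — false.
(b) route 4: |A| = 6, |A ∩ B| = 2; needs |A ∩ B| < 2 — false.
(c) route 11: |A| = 9, |A ∩ B| = 7; needs |A ∖ B| = 3 — false.
(d) route 2: |A| = 6, |A ∩ B| = 2; needs |A ∩ B| > 2 — false.
(e) route 9: |A| = 7, |A ∩ B| = 2; needs |A ∩ B| / |A| < 1/4 — false.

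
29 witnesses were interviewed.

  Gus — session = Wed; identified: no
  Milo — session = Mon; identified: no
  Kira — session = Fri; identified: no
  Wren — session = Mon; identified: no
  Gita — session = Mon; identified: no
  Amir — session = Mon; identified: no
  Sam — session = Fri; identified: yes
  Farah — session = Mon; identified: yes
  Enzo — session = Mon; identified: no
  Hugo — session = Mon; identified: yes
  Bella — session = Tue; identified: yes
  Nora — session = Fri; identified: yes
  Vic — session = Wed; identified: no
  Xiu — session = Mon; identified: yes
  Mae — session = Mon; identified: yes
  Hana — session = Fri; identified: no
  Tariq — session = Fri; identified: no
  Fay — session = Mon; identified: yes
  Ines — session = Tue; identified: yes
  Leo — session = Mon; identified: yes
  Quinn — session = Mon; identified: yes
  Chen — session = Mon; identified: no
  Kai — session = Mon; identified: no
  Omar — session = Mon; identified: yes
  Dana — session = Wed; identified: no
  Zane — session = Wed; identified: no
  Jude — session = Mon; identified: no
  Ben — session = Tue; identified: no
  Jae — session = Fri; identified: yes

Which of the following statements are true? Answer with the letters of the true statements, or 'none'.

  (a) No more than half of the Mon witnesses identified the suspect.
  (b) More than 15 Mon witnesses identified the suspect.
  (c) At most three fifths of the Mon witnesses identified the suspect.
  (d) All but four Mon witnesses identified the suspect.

|A| = 16, |A ∩ B| = 8, |A ∖ B| = 8.
(a) |A ∩ B| ≤ |A ∖ B|: holds.
(b) |A ∩ B| > 15: fails.
(c) |A ∩ B| / |A| ≤ 3/5: holds.
(d) |A ∖ B| = 4: fails.

(a), (c)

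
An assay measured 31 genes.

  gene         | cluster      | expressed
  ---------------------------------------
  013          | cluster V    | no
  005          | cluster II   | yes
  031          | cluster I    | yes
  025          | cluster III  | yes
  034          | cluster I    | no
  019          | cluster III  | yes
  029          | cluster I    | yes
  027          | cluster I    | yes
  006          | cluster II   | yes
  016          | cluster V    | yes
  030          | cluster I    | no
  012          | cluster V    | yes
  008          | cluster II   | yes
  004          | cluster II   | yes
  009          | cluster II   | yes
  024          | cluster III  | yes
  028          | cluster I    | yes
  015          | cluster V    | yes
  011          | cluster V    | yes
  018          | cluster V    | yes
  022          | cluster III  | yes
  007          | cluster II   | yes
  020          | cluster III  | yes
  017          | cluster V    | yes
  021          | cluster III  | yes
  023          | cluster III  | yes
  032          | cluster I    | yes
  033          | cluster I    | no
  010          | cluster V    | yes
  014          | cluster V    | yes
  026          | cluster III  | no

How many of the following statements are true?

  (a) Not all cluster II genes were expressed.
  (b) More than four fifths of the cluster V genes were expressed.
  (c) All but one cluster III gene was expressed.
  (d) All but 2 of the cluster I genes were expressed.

2

(a) cluster II: |A| = 6, |A ∩ B| = 6; needs A ⊄ B (|A ∖ B| ≥ 1) — false.
(b) cluster V: |A| = 9, |A ∩ B| = 8; needs |A ∩ B| / |A| > 4/5 — true.
(c) cluster III: |A| = 8, |A ∩ B| = 7; needs |A ∖ B| = 1 — true.
(d) cluster I: |A| = 8, |A ∩ B| = 5; needs |A ∖ B| = 2 — false.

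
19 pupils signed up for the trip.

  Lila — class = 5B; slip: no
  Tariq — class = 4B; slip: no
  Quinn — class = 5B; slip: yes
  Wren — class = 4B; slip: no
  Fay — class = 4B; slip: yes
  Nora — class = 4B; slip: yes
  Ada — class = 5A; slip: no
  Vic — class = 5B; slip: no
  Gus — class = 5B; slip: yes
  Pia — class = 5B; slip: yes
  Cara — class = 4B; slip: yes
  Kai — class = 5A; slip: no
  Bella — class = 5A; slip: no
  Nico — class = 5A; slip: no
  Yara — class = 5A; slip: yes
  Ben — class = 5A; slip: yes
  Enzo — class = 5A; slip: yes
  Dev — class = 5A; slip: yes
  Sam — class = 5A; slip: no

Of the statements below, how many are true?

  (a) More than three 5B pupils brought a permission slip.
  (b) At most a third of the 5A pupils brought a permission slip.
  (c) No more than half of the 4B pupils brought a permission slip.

(a) 5B: |A| = 5, |A ∩ B| = 3; needs |A ∩ B| > 3 — false.
(b) 5A: |A| = 9, |A ∩ B| = 4; needs |A ∩ B| / |A| ≤ 1/3 — false.
(c) 4B: |A| = 5, |A ∩ B| = 3; needs |A ∩ B| ≤ |A ∖ B| — false.

0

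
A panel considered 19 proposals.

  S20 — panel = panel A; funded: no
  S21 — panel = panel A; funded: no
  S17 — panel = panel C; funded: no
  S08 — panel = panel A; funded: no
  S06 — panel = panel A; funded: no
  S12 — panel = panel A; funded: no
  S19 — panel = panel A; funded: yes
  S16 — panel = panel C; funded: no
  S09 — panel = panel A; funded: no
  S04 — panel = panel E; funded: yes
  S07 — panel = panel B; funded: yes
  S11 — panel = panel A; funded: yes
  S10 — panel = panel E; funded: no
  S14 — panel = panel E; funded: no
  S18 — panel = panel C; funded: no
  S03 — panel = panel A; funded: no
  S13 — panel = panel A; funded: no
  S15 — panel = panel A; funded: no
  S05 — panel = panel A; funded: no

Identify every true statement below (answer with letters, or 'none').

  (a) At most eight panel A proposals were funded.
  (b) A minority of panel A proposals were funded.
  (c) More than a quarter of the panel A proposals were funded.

|A| = 12, |A ∩ B| = 2, |A ∖ B| = 10.
(a) |A ∩ B| ≤ 8: holds.
(b) |A ∩ B| < |A ∖ B|: holds.
(c) |A ∩ B| / |A| > 1/4: fails.

(a), (b)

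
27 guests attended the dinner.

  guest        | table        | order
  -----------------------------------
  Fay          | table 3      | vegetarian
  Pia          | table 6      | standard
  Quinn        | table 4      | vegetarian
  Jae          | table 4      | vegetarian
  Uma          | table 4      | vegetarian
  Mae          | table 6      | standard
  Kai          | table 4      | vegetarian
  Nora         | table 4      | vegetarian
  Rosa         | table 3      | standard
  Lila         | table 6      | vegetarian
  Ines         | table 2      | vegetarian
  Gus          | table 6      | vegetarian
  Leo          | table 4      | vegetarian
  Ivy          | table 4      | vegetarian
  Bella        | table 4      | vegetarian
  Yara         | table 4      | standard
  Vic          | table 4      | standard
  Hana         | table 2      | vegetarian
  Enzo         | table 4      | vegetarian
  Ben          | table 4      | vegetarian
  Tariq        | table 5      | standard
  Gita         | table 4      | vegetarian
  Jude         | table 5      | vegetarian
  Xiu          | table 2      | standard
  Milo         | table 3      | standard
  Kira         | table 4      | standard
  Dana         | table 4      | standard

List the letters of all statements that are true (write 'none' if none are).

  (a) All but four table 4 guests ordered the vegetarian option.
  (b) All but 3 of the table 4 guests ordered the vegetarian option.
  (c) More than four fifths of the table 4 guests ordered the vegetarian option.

(a)

|A| = 15, |A ∩ B| = 11, |A ∖ B| = 4.
(a) |A ∖ B| = 4: holds.
(b) |A ∖ B| = 3: fails.
(c) |A ∩ B| / |A| > 4/5: fails.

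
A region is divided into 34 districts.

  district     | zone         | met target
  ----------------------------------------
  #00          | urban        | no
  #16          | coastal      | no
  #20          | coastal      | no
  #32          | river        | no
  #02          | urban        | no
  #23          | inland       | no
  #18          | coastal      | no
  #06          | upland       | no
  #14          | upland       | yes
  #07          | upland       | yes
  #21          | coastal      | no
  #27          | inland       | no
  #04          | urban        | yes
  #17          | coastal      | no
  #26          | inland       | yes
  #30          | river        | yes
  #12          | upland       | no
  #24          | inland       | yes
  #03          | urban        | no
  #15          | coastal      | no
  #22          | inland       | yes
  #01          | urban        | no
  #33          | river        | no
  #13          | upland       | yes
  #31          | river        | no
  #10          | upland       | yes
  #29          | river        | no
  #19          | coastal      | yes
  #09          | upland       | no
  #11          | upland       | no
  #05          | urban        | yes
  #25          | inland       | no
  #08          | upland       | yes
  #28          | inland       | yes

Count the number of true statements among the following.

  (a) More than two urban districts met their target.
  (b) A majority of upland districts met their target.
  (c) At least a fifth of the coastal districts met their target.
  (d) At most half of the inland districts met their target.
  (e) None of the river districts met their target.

(a) urban: |A| = 6, |A ∩ B| = 2; needs |A ∩ B| > 2 — false.
(b) upland: |A| = 9, |A ∩ B| = 5; needs |A ∩ B| > |A ∖ B| — true.
(c) coastal: |A| = 7, |A ∩ B| = 1; needs |A ∩ B| / |A| ≥ 1/5 — false.
(d) inland: |A| = 7, |A ∩ B| = 4; needs |A ∩ B| ≤ |A ∖ B| — false.
(e) river: |A| = 5, |A ∩ B| = 1; needs A ∩ B = ∅ (|A ∩ B| = 0) — false.

1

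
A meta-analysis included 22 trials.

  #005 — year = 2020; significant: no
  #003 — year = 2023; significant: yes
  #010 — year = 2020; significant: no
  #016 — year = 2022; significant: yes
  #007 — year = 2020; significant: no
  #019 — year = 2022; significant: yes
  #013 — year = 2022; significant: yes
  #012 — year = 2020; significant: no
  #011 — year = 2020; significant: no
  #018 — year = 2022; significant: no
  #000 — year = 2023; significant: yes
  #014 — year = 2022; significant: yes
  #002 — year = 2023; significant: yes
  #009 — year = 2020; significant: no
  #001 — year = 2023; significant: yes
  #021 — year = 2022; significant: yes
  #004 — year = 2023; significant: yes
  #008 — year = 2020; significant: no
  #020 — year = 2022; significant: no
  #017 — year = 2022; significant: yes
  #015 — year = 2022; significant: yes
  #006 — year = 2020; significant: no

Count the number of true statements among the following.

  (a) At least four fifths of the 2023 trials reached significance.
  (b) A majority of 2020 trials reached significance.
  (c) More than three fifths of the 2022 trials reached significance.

(a) 2023: |A| = 5, |A ∩ B| = 5; needs |A ∩ B| / |A| ≥ 4/5 — true.
(b) 2020: |A| = 8, |A ∩ B| = 0; needs |A ∩ B| > |A ∖ B| — false.
(c) 2022: |A| = 9, |A ∩ B| = 7; needs |A ∩ B| / |A| > 3/5 — true.

2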